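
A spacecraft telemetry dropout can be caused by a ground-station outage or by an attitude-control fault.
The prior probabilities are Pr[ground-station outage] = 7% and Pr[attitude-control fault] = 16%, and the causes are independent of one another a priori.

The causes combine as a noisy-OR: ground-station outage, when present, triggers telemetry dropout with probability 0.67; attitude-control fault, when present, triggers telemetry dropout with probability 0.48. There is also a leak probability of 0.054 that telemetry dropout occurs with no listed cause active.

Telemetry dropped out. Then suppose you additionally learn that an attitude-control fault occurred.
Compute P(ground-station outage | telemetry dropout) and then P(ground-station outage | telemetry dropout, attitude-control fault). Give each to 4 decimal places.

Under noisy-OR, P(telemetry dropout | causes) = 1 − (1−0.054)·∏(1−qᵢ) over the active causes.
By total probability over the 4 (ground-station outage, attitude-control fault) configurations:
  P(telemetry dropout) = 0.054·0.93·0.84 + 0.50808·0.93·0.16 + 0.68782·0.07·0.84 + 0.837666·0.07·0.16
        = 0.042185 + 0.075602 + 0.040444 + 0.009382 = 0.167613
Configurations with ground-station outage contribute 0.049826, so
  P(ground-station outage | telemetry dropout) = 0.049826 / 0.167613 ≈ 0.2973

With the extra evidence:
P(telemetry dropout | attitude-control fault) = 0.50808·0.93 + 0.837666·0.07 = 0.472514 + 0.058637 = 0.531151
Of this, 0.058637 comes from 0.837666·0.07 (the ground-station outage=true cases).
P(ground-station outage | telemetry dropout, attitude-control fault) = 0.058637 / 0.531151 ≈ 0.1104

P(ground-station outage | telemetry dropout) ≈ 0.2973; P(ground-station outage | telemetry dropout, attitude-control fault) ≈ 0.1104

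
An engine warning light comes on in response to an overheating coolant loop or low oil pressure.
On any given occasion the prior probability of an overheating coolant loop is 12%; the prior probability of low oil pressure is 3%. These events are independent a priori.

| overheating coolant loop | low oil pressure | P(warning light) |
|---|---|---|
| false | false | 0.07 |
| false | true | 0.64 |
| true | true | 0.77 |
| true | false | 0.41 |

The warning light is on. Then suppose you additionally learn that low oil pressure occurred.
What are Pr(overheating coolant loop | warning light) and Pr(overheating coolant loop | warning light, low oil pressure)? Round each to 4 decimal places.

Pr(overheating coolant loop | warning light) ≈ 0.3972; Pr(overheating coolant loop | warning light, low oil pressure) ≈ 0.1409

P(warning light) = 0.07×0.88×0.97 + 0.64×0.88×0.03 + 0.41×0.12×0.97 + 0.77×0.12×0.03 = 0.059752 + 0.016896 + 0.047724 + 0.002772 = 0.127144
Restricting to configurations with overheating coolant loop present: 0.047724 + 0.002772 = 0.050496.
P(overheating coolant loop | warning light) = 0.050496 / 0.127144 ≈ 0.3972

Now condition on the additional information:
Numerator (weight on configurations with overheating coolant loop): 0.77·0.12 = 0.092400
Normalizer over all consistent configurations: 0.64·0.88 + 0.77·0.12 = 0.655600
Posterior = 0.092400 / 0.655600 ≈ 0.1409
This is intercausal reasoning (explaining away): once low oil pressure accounts for the warning light, overheating coolant loop becomes less likely.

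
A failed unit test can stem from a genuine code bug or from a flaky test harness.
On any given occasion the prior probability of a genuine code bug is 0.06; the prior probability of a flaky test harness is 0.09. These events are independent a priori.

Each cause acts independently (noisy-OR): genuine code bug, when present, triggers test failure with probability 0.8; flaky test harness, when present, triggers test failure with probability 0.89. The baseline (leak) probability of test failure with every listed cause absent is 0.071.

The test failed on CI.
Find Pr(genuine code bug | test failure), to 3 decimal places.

Under noisy-OR, P(test failure | causes) = 1 − (1−0.071)·∏(1−qᵢ) over the active causes.
By total probability over the 4 (genuine code bug, flaky test harness) configurations:
  P(test failure) = 0.071·0.94·0.91 + 0.89781·0.94·0.09 + 0.8142·0.06·0.91 + 0.979562·0.06·0.09
        = 0.060733 + 0.075955 + 0.044455 + 0.005290 = 0.186433
Keeping only the genuine code bug-present terms gives 0.049745, so
  P(genuine code bug | test failure) = 0.049745 / 0.186433 ≈ 0.267

Pr(genuine code bug | test failure) ≈ 0.267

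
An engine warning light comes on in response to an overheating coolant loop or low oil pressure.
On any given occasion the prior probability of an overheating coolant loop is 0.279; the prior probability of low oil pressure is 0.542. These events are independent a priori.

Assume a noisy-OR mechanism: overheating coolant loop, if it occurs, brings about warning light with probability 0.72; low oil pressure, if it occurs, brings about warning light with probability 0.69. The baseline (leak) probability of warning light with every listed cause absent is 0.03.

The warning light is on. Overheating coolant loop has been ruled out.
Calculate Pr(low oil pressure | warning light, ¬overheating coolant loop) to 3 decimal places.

Pr(low oil pressure | warning light, ¬overheating coolant loop) ≈ 0.965

Under noisy-OR, P(warning light | causes) = 1 − (1−0.03)·∏(1−qᵢ) over the active causes.
P(warning light | ¬overheating coolant loop) = 0.03*0.458 + 0.6993*0.542 = 0.013740 + 0.379021 = 0.392761
Of this, 0.379021 comes from 0.6993*0.542 (the low oil pressure=true cases).
Hence the posterior is 0.379021/0.392761 ≈ 0.965.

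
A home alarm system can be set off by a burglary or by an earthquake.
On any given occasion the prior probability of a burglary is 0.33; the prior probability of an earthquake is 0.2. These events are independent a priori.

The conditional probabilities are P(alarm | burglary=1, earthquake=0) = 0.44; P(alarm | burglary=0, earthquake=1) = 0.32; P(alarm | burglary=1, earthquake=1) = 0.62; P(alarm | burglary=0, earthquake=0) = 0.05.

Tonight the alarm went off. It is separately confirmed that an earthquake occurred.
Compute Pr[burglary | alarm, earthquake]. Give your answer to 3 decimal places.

Pr[burglary | alarm, earthquake] ≈ 0.488

By total probability over both values of burglary:
  P(alarm | earthquake) = 0.32*0.67 + 0.62*0.33
        = 0.214400 + 0.204600 = 0.419000
The terms with burglary present sum to 0.204600, so
  P(burglary | alarm, earthquake) = 0.204600 / 0.419000 ≈ 0.488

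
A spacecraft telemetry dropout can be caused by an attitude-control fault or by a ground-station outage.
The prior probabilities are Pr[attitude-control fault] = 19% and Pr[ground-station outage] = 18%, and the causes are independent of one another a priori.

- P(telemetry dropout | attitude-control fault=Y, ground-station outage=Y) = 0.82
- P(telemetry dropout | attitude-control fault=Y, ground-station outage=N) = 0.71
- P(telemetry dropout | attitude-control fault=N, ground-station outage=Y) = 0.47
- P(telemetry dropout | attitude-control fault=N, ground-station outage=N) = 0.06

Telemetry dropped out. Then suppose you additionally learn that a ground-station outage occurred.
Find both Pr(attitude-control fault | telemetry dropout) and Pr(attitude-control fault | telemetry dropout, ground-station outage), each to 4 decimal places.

By total probability over the 4 (attitude-control fault, ground-station outage) configurations:
  P(telemetry dropout) = 0.06·0.81·0.82 + 0.47·0.81·0.18 + 0.71·0.19·0.82 + 0.82·0.19·0.18
        = 0.039852 + 0.068526 + 0.110618 + 0.028044 = 0.247040
The terms with attitude-control fault present sum to 0.138662, so
  P(attitude-control fault | telemetry dropout) = 0.138662 / 0.247040 ≈ 0.5613

Now condition on the additional information:
P(telemetry dropout | ground-station outage) = 0.47×0.81 + 0.82×0.19 = 0.380700 + 0.155800 = 0.536500
Of this, 0.155800 comes from 0.82×0.19 (the attitude-control fault=true cases).
P(attitude-control fault | telemetry dropout, ground-station outage) = 0.155800 / 0.536500 ≈ 0.2904
This is intercausal reasoning (explaining away): once ground-station outage accounts for the telemetry dropout, attitude-control fault becomes less likely.

Pr(attitude-control fault | telemetry dropout) ≈ 0.5613; Pr(attitude-control fault | telemetry dropout, ground-station outage) ≈ 0.2904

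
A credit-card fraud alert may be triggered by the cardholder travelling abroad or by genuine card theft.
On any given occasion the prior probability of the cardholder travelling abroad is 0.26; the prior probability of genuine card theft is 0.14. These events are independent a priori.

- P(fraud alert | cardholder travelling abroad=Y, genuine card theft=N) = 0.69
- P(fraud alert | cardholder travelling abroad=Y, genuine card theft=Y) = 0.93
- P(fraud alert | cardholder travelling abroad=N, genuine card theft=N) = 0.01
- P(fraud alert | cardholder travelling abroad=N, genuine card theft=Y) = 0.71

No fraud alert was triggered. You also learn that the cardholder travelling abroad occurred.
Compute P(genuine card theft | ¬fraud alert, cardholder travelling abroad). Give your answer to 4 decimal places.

P(¬fraud alert | cardholder travelling abroad) = 0.31·0.86 + 0.07·0.14 = 0.266600 + 0.009800 = 0.276400
Restricting to configurations with genuine card theft present: 0.07·0.14 = 0.009800.
Hence the posterior is 0.009800/0.276400 ≈ 0.0355.

P(genuine card theft | ¬fraud alert, cardholder travelling abroad) ≈ 0.0355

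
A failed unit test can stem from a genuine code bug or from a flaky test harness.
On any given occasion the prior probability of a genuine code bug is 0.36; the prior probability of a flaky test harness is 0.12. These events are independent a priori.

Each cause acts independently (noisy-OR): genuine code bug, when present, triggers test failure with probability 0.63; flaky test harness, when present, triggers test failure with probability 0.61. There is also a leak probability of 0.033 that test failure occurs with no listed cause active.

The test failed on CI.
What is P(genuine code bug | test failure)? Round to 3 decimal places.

P(genuine code bug | test failure) ≈ 0.784

Under noisy-OR, P(test failure | causes) = 1 − (1−0.033)·∏(1−qᵢ) over the active causes.
Numerator (weight on configurations with genuine code bug): 0.203452 + 0.037172 = 0.240624
The normalizing constant is 0.033*0.64*0.88 + 0.62287*0.64*0.12 + 0.64221*0.36*0.88 + 0.860462*0.36*0.12 = 0.307046
Posterior = 0.240624 / 0.307046 ≈ 0.784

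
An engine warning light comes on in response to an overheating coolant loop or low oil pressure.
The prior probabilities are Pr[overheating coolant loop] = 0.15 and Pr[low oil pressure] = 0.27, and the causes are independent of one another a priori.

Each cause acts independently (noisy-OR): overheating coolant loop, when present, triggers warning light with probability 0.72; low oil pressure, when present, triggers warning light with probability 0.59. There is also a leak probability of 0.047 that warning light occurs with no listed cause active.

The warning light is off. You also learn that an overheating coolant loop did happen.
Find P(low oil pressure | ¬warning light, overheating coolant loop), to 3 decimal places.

Under noisy-OR, P(warning light | causes) = 1 − (1−0.047)·∏(1−qᵢ) over the active causes.
P(¬warning light | overheating coolant loop) = 0.26684·0.73 + 0.109404·0.27 = 0.194793 + 0.029539 = 0.224332
Restricting to configurations with low oil pressure present: 0.109404·0.27 = 0.029539.
So P(low oil pressure | ¬warning light, overheating coolant loop) = 0.029539/0.224332 ≈ 0.132.

P(low oil pressure | ¬warning light, overheating coolant loop) ≈ 0.132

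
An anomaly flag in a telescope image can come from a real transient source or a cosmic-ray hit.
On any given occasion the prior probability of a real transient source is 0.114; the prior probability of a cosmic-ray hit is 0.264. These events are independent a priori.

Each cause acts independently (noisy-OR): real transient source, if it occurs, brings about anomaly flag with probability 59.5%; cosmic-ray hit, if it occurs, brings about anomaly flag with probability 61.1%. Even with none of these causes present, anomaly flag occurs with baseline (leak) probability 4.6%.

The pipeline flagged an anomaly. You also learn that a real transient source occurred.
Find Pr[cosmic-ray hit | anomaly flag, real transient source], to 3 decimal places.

Under noisy-OR, P(anomaly flag | causes) = 1 − (1−0.046)·∏(1−qᵢ) over the active causes.
For the numerator, keep only cosmic-ray hit=true terms: 0.849702·0.264 = 0.224321
Normalizer over all consistent configurations: 0.61363·0.736 + 0.849702·0.264 = 0.675953
Posterior = 0.224321 / 0.675953 ≈ 0.332

Pr[cosmic-ray hit | anomaly flag, real transient source] ≈ 0.332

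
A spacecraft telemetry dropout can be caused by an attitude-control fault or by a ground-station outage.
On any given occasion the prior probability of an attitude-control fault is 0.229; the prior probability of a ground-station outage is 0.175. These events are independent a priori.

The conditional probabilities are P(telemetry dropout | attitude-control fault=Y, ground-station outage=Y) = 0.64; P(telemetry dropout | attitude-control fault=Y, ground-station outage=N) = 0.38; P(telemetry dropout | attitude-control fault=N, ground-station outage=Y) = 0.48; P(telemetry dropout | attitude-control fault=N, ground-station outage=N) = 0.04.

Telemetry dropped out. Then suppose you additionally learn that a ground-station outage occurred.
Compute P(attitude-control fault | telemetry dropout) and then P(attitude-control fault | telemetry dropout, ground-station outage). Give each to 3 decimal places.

P(attitude-control fault | telemetry dropout) ≈ 0.519; P(attitude-control fault | telemetry dropout, ground-station outage) ≈ 0.284

P(telemetry dropout) = 0.04×0.771×0.825 + 0.48×0.771×0.175 + 0.38×0.229×0.825 + 0.64×0.229×0.175 = 0.025443 + 0.064764 + 0.071791 + 0.025648 = 0.187646
The attitude-control fault-present share is 0.071791 + 0.025648 = 0.097439.
Hence the posterior is 0.097439/0.187646 ≈ 0.519.

Now also conditioning on ground-station outage=true:
P(telemetry dropout | ground-station outage) = 0.48*0.771 + 0.64*0.229 = 0.370080 + 0.146560 = 0.516640
The attitude-control fault-present share is 0.64*0.229 = 0.146560.
P(attitude-control fault | telemetry dropout, ground-station outage) = 0.146560 / 0.516640 ≈ 0.284
Conditioning on ground-station outage lowers the posterior on attitude-control fault: the classic explaining-away effect in a common-effect structure.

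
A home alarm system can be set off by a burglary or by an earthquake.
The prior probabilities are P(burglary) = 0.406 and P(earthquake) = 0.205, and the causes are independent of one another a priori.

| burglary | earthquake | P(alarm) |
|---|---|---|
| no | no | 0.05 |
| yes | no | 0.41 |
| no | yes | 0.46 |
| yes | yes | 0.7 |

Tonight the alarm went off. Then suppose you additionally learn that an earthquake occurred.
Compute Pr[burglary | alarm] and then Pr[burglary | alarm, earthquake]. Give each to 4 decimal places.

Sum P(alarm|·) weighted by the priors over the 4 (burglary, earthquake) configurations:
  P(alarm) = 0.05·0.594·0.795 + 0.46·0.594·0.205 + 0.41·0.406·0.795 + 0.7·0.406·0.205
        = 0.023612 + 0.056014 + 0.132336 + 0.058261 = 0.270223
Configurations with burglary contribute 0.190597, so
  P(burglary | alarm) = 0.190597 / 0.270223 ≈ 0.7053

With the extra evidence:
P(alarm | earthquake) = 0.46*0.594 + 0.7*0.406 = 0.273240 + 0.284200 = 0.557440
Of this, 0.284200 comes from 0.7*0.406 (the burglary=true cases).
So P(burglary | alarm, earthquake) = 0.284200/0.557440 ≈ 0.5098.
The drop from 0.7053 to 0.5098 is the explaining-away (discounting) effect.

Pr[burglary | alarm] ≈ 0.7053; Pr[burglary | alarm, earthquake] ≈ 0.5098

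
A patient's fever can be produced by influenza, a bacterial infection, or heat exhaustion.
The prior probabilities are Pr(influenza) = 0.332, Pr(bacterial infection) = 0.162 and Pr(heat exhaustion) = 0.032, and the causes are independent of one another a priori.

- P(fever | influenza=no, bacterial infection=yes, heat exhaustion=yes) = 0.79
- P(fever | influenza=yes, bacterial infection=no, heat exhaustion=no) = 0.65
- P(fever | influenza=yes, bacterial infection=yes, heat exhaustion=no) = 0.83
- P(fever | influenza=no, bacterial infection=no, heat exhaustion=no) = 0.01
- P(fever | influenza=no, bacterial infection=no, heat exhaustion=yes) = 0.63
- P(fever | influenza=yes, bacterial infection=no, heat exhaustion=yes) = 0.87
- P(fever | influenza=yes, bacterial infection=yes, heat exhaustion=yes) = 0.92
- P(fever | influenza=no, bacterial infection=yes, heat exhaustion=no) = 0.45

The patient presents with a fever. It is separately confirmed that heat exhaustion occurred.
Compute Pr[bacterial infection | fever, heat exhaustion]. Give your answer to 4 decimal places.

By total probability over the 4 (influenza, bacterial infection) configurations:
  P(fever | heat exhaustion) = 0.63·0.668·0.838 + 0.79·0.668·0.162 + 0.87·0.332·0.838 + 0.92·0.332·0.162
        = 0.352664 + 0.085491 + 0.242048 + 0.049481 = 0.729684
Keeping only the bacterial infection-present terms gives 0.134972, so
  P(bacterial infection | fever, heat exhaustion) = 0.134972 / 0.729684 ≈ 0.1850

Pr[bacterial infection | fever, heat exhaustion] ≈ 0.1850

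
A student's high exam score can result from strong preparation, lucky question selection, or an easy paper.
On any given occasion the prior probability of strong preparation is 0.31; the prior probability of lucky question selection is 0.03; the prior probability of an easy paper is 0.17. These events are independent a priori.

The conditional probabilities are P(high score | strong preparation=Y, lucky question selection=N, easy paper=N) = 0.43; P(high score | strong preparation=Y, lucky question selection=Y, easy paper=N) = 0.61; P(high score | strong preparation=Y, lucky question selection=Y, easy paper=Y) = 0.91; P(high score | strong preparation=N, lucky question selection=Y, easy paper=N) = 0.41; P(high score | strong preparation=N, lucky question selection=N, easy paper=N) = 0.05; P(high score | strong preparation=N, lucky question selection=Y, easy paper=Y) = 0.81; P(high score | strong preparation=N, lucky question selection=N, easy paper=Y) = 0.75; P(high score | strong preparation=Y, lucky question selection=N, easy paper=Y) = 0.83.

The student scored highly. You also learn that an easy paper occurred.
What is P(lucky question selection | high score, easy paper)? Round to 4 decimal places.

P(lucky question selection | high score, easy paper) ≈ 0.0325

Numerator (weight on configurations with lucky question selection): 0.016767 + 0.008463 = 0.025230
The normalizing constant is 0.75*0.69*0.97 + 0.81*0.69*0.03 + 0.83*0.31*0.97 + 0.91*0.31*0.03 = 0.776786
Posterior = 0.025230 / 0.776786 ≈ 0.0325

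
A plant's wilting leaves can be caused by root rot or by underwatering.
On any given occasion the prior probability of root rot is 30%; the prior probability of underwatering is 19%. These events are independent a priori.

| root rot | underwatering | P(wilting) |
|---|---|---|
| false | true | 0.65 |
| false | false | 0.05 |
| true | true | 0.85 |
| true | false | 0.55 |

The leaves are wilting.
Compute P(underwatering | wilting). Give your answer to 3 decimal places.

For the numerator, keep only underwatering=true terms: 0.086450 + 0.048450 = 0.134900
Denominator P(wilting): 0.05*0.7*0.81 + 0.65*0.7*0.19 + 0.55*0.3*0.81 + 0.85*0.3*0.19 = 0.296900
P(underwatering | wilting) = 0.134900/0.296900 ≈ 0.454

P(underwatering | wilting) ≈ 0.454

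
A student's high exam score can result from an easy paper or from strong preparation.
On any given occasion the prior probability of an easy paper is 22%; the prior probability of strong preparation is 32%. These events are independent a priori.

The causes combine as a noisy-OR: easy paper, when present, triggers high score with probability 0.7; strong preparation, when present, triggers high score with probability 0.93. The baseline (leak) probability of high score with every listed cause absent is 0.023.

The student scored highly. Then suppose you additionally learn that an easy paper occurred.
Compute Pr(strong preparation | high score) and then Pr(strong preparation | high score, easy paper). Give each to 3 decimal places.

Pr(strong preparation | high score) ≈ 0.719; Pr(strong preparation | high score, easy paper) ≈ 0.395

Under noisy-OR, P(high score | causes) = 1 − (1−0.023)·∏(1−qᵢ) over the active causes.
P(high score) = 0.023·0.78·0.68 + 0.93161·0.78·0.32 + 0.7069·0.22·0.68 + 0.979483·0.22·0.32 = 0.012199 + 0.232530 + 0.105752 + 0.068956 = 0.419437
The strong preparation-present share is 0.232530 + 0.068956 = 0.301486.
P(strong preparation | high score) = 0.301486 / 0.419437 ≈ 0.719

Now also conditioning on easy paper=true:
P(high score | easy paper) = 0.7069*0.68 + 0.979483*0.32 = 0.480692 + 0.313435 = 0.794127
Of this, 0.313435 comes from 0.979483*0.32 (the strong preparation=true cases).
Hence the posterior is 0.313435/0.794127 ≈ 0.395.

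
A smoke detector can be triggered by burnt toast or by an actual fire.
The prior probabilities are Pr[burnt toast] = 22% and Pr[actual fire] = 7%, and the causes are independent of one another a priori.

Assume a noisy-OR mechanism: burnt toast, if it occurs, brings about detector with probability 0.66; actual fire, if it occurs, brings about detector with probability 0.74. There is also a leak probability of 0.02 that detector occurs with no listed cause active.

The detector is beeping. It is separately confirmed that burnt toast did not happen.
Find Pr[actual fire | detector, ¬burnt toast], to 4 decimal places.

Pr[actual fire | detector, ¬burnt toast] ≈ 0.7372

Under noisy-OR, P(detector | causes) = 1 − (1−0.02)·∏(1−qᵢ) over the active causes.
By total probability over both values of actual fire:
  P(detector | ¬burnt toast) = 0.02*0.93 + 0.7452*0.07
        = 0.018600 + 0.052164 = 0.070764
The terms with actual fire present sum to 0.052164, so
  P(actual fire | detector, ¬burnt toast) = 0.052164 / 0.070764 ≈ 0.7372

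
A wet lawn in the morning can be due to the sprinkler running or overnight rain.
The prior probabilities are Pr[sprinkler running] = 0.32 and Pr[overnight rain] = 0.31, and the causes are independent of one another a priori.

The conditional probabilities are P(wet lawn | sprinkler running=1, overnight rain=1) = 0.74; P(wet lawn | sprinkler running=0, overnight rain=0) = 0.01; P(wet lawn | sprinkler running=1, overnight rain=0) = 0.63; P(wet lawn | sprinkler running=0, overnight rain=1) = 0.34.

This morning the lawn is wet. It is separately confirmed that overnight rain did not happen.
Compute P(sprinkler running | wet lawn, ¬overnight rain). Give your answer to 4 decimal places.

P(wet lawn | ¬overnight rain) = 0.01×0.68 + 0.63×0.32 = 0.006800 + 0.201600 = 0.208400
Restricting to configurations with sprinkler running present: 0.63×0.32 = 0.201600.
Hence the posterior is 0.201600/0.208400 ≈ 0.9674.

P(sprinkler running | wet lawn, ¬overnight rain) ≈ 0.9674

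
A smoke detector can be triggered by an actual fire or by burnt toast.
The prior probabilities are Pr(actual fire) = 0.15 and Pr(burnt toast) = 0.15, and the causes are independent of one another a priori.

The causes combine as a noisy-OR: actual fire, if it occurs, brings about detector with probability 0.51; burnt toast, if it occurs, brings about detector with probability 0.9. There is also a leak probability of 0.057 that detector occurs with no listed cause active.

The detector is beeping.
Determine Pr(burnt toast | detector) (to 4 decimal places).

Pr(burnt toast | detector) ≈ 0.5551

Under noisy-OR, P(detector | causes) = 1 − (1−0.057)·∏(1−qᵢ) over the active causes.
By total probability over the 4 (actual fire, burnt toast) configurations:
  P(detector) = 0.057*0.85*0.85 + 0.9057*0.85*0.15 + 0.53793*0.15*0.85 + 0.953793*0.15*0.15
        = 0.041182 + 0.115477 + 0.068586 + 0.021460 = 0.246705
The terms with burnt toast present sum to 0.136937, so
  P(burnt toast | detector) = 0.136937 / 0.246705 ≈ 0.5551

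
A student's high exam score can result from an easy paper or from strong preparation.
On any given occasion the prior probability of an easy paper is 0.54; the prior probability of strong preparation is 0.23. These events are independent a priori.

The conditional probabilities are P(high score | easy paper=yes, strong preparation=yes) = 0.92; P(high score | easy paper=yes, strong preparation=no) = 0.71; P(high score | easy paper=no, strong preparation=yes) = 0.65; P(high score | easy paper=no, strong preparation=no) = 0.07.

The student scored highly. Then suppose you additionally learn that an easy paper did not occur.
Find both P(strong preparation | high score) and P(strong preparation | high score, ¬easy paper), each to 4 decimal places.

Enumerate the 4 (easy paper, strong preparation) configurations and weight by the priors:
  P(high score) = 0.07×0.46×0.77 + 0.65×0.46×0.23 + 0.71×0.54×0.77 + 0.92×0.54×0.23
        = 0.024794 + 0.068770 + 0.295218 + 0.114264 = 0.503046
The terms with strong preparation present sum to 0.183034, so
  P(strong preparation | high score) = 0.183034 / 0.503046 ≈ 0.3639

Now also conditioning on easy paper≠true:
Sum P(high score|·) weighted by the priors over both values of strong preparation:
  P(high score | ¬easy paper) = 0.07*0.77 + 0.65*0.23
        = 0.053900 + 0.149500 = 0.203400
Configurations with strong preparation contribute 0.149500, so
  P(strong preparation | high score, ¬easy paper) = 0.149500 / 0.203400 ≈ 0.7350
Ruling out easy paper raises the posterior on strong preparation — the flip side of explaining away.

P(strong preparation | high score) ≈ 0.3639; P(strong preparation | high score, ¬easy paper) ≈ 0.7350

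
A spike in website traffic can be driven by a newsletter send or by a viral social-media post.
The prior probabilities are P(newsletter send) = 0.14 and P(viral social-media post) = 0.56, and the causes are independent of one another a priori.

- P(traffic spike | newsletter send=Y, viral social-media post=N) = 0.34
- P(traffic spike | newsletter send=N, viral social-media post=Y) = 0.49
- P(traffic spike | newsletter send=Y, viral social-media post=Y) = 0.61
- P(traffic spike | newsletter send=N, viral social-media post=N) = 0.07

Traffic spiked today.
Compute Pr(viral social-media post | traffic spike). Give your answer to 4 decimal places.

Weight on viral social-media post=true, given the evidence: 0.235984 + 0.047824 = 0.283808
The normalizing constant is 0.07×0.86×0.44 + 0.49×0.86×0.56 + 0.34×0.14×0.44 + 0.61×0.14×0.56 = 0.331240
Posterior = 0.283808 / 0.331240 ≈ 0.8568

Pr(viral social-media post | traffic spike) ≈ 0.8568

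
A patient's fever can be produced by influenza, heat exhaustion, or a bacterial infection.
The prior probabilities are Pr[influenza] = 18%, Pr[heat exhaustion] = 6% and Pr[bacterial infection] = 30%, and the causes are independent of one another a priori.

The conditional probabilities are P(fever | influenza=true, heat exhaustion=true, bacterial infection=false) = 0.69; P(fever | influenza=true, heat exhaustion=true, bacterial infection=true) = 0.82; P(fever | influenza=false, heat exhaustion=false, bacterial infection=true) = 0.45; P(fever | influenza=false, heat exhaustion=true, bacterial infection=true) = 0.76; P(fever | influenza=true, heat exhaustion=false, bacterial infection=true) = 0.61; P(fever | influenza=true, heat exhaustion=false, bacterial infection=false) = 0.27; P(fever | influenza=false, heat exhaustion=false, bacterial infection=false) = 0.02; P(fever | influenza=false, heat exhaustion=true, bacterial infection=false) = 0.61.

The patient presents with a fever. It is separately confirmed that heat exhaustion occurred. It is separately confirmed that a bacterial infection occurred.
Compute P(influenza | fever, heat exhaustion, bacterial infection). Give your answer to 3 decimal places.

P(influenza | fever, heat exhaustion, bacterial infection) ≈ 0.191

By total probability over both values of influenza:
  P(fever | heat exhaustion, bacterial infection) = 0.76·0.82 + 0.82·0.18
        = 0.623200 + 0.147600 = 0.770800
The terms with influenza present sum to 0.147600, so
  P(influenza | fever, heat exhaustion, bacterial infection) = 0.147600 / 0.770800 ≈ 0.191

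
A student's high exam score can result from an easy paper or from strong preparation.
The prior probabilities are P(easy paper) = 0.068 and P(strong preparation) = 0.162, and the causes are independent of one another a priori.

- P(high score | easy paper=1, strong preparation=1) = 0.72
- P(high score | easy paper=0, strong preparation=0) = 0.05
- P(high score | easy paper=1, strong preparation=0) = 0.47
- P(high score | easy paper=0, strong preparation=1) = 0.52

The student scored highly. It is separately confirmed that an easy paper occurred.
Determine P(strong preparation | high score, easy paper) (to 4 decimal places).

P(strong preparation | high score, easy paper) ≈ 0.2285

Weight on strong preparation=true, given the evidence: 0.72·0.162 = 0.116640
Normalizer over all consistent configurations: 0.47·0.838 + 0.72·0.162 = 0.510500
Posterior = 0.116640 / 0.510500 ≈ 0.2285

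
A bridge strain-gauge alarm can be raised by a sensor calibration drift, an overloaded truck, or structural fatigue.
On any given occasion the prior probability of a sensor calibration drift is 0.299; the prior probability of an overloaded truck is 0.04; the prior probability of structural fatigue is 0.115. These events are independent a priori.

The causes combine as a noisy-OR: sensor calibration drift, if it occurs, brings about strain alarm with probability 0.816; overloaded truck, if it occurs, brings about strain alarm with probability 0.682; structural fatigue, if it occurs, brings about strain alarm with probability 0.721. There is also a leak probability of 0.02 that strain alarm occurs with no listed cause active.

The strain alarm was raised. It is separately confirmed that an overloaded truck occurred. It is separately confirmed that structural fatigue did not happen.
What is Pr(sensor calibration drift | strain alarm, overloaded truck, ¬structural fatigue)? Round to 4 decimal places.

Under noisy-OR, P(strain alarm | causes) = 1 − (1−0.02)·∏(1−qᵢ) over the active causes.
By total probability over both values of sensor calibration drift:
  P(strain alarm | overloaded truck, ¬structural fatigue) = 0.68836×0.701 + 0.942658×0.299
        = 0.482540 + 0.281855 = 0.764395
Configurations with sensor calibration drift contribute 0.281855, so
  P(sensor calibration drift | strain alarm, overloaded truck, ¬structural fatigue) = 0.281855 / 0.764395 ≈ 0.3687

Pr(sensor calibration drift | strain alarm, overloaded truck, ¬structural fatigue) ≈ 0.3687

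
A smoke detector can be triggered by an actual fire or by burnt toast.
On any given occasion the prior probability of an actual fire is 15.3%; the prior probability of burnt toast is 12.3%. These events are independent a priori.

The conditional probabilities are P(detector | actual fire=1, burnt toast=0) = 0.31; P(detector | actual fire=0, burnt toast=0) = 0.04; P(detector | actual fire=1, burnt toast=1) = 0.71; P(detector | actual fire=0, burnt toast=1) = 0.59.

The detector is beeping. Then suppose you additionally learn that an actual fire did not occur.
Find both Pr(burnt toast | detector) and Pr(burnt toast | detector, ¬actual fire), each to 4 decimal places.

Pr(burnt toast | detector) ≈ 0.5120; Pr(burnt toast | detector, ¬actual fire) ≈ 0.6741

P(detector) = 0.04*0.847*0.877 + 0.59*0.847*0.123 + 0.31*0.153*0.877 + 0.71*0.153*0.123 = 0.029713 + 0.061467 + 0.041596 + 0.013361 = 0.146137
Restricting to configurations with burnt toast present: 0.061467 + 0.013361 = 0.074828.
So P(burnt toast | detector) = 0.074828/0.146137 ≈ 0.5120.

With the extra evidence:
P(detector | ¬actual fire) = 0.04*0.877 + 0.59*0.123 = 0.035080 + 0.072570 = 0.107650
Restricting to configurations with burnt toast present: 0.59*0.123 = 0.072570.
So P(burnt toast | detector, ¬actual fire) = 0.072570/0.107650 ≈ 0.6741.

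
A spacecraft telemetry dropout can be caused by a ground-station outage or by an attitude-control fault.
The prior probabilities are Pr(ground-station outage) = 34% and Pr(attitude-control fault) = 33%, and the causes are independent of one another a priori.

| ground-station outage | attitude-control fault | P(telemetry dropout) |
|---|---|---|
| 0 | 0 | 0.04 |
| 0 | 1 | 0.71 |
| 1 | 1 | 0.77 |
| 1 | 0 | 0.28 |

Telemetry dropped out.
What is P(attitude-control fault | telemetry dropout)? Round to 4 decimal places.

Enumerate the 4 (ground-station outage, attitude-control fault) configurations and weight by the priors:
  P(telemetry dropout) = 0.04×0.66×0.67 + 0.71×0.66×0.33 + 0.28×0.34×0.67 + 0.77×0.34×0.33
        = 0.017688 + 0.154638 + 0.063784 + 0.086394 = 0.322504
The terms with attitude-control fault present sum to 0.241032, so
  P(attitude-control fault | telemetry dropout) = 0.241032 / 0.322504 ≈ 0.7474

P(attitude-control fault | telemetry dropout) ≈ 0.7474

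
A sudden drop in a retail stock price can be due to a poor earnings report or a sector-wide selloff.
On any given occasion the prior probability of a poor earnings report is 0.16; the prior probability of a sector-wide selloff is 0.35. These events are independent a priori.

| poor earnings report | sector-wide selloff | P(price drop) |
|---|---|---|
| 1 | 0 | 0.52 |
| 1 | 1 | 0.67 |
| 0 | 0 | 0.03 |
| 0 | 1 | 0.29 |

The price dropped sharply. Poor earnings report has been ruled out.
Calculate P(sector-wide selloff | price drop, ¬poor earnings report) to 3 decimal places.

P(sector-wide selloff | price drop, ¬poor earnings report) ≈ 0.839

P(price drop | ¬poor earnings report) = 0.03·0.65 + 0.29·0.35 = 0.019500 + 0.101500 = 0.121000
Of this, 0.101500 comes from 0.29·0.35 (the sector-wide selloff=true cases).
So P(sector-wide selloff | price drop, ¬poor earnings report) = 0.101500/0.121000 ≈ 0.839.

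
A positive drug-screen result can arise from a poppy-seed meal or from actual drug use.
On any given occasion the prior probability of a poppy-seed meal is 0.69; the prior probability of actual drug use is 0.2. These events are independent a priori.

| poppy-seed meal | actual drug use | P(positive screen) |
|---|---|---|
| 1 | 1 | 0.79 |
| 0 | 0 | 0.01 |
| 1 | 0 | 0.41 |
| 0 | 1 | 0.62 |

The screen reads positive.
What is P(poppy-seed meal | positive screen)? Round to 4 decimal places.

By total probability over the 4 (poppy-seed meal, actual drug use) configurations:
  P(positive screen) = 0.01×0.31×0.8 + 0.62×0.31×0.2 + 0.41×0.69×0.8 + 0.79×0.69×0.2
        = 0.002480 + 0.038440 + 0.226320 + 0.109020 = 0.376260
Keeping only the poppy-seed meal-present terms gives 0.335340, so
  P(poppy-seed meal | positive screen) = 0.335340 / 0.376260 ≈ 0.8912

P(poppy-seed meal | positive screen) ≈ 0.8912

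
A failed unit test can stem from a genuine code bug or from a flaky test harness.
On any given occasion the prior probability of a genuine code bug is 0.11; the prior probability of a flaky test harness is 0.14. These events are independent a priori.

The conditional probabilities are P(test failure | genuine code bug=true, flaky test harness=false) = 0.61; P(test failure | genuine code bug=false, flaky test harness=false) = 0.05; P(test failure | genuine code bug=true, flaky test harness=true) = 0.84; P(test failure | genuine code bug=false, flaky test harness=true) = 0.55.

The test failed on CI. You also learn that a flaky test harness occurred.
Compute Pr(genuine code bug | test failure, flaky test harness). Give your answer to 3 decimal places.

Pr(genuine code bug | test failure, flaky test harness) ≈ 0.159

P(test failure | flaky test harness) = 0.55*0.89 + 0.84*0.11 = 0.489500 + 0.092400 = 0.581900
Of this, 0.092400 comes from 0.84*0.11 (the genuine code bug=true cases).
Hence the posterior is 0.092400/0.581900 ≈ 0.159.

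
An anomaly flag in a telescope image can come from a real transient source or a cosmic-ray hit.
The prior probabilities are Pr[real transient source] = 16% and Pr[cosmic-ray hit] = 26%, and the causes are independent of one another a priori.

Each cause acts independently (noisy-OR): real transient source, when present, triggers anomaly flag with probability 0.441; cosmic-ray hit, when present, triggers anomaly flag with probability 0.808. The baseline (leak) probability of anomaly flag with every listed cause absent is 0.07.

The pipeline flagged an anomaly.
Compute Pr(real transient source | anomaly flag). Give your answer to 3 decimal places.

Pr(real transient source | anomaly flag) ≈ 0.297

Under noisy-OR, P(anomaly flag | causes) = 1 − (1−0.07)·∏(1−qᵢ) over the active causes.
Numerator (weight on configurations with real transient source): 0.056847 + 0.037448 = 0.094295
The normalizing constant is 0.07*0.84*0.74 + 0.82144*0.84*0.26 + 0.48013*0.16*0.74 + 0.900185*0.16*0.26 = 0.317209
Posterior = 0.094295 / 0.317209 ≈ 0.297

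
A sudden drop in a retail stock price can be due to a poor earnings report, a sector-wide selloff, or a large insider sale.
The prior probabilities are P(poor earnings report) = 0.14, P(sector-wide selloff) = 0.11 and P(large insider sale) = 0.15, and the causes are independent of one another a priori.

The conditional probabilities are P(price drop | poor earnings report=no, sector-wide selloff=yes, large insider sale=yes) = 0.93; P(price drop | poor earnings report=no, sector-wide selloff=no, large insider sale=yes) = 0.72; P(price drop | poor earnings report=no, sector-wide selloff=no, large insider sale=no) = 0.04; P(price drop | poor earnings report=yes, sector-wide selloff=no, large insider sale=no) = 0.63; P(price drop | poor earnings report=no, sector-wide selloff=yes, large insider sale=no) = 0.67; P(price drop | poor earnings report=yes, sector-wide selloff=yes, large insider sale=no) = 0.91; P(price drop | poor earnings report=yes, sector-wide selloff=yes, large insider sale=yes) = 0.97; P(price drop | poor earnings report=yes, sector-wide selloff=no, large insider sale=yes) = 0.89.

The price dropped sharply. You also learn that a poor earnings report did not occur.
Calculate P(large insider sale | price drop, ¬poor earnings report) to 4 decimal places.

P(large insider sale | price drop, ¬poor earnings report) ≈ 0.5454

Enumerate the 4 (sector-wide selloff, large insider sale) configurations and weight by the priors:
  P(price drop | ¬poor earnings report) = 0.04*0.89*0.85 + 0.72*0.89*0.15 + 0.67*0.11*0.85 + 0.93*0.11*0.15
        = 0.030260 + 0.096120 + 0.062645 + 0.015345 = 0.204370
Configurations with large insider sale contribute 0.111465, so
  P(large insider sale | price drop, ¬poor earnings report) = 0.111465 / 0.204370 ≈ 0.5454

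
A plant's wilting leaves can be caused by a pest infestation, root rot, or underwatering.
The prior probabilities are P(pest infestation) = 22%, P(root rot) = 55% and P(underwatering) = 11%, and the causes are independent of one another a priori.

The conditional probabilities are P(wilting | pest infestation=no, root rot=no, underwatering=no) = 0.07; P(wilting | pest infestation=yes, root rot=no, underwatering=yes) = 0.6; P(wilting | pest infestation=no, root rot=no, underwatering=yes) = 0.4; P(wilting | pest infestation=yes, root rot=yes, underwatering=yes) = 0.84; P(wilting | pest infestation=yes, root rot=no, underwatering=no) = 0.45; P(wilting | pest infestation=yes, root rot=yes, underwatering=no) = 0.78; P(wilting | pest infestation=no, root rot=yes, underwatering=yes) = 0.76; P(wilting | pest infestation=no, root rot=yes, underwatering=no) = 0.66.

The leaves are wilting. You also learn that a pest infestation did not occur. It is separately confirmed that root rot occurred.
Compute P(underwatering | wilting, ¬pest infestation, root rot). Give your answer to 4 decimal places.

Sum P(wilting|·) weighted by the priors over both values of underwatering:
  P(wilting | ¬pest infestation, root rot) = 0.66*0.89 + 0.76*0.11
        = 0.587400 + 0.083600 = 0.671000
Keeping only the underwatering-present terms gives 0.083600, so
  P(underwatering | wilting, ¬pest infestation, root rot) = 0.083600 / 0.671000 ≈ 0.1246

P(underwatering | wilting, ¬pest infestation, root rot) ≈ 0.1246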